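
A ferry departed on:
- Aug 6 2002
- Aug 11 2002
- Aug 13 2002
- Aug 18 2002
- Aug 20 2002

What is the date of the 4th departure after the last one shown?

Sep 3 2002

Gaps: 5, 2, 5, 2 days — not constant, but cyclic with period 2.
The events fall on every Tuesday and Sunday.
Next Sunday: Aug 25 2002.
Next Tuesday: Aug 27 2002.
The following Sunday is Sep 1 2002.
The following Tuesday is Sep 3 2002.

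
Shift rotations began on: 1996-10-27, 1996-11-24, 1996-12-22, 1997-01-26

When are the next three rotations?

1997-02-23, 1997-03-23, 1997-04-27

Gaps: 28, 28, 35 days — a mix of 28 and 35. Every date is a Sunday.
Each is the 4th Sunday of its month.
4th Sunday of February 1997: 1997-02-23.
March 1997 — 4th Sunday is 1997-03-23.
4th Sunday of April 1997: 1997-04-27.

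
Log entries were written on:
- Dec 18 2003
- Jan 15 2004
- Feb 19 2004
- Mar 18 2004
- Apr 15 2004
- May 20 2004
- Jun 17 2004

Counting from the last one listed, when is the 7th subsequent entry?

Jan 20 2005

These are Thursdays at 28- or 35-day spacing (28, 35, 28, 28, 35, 28).
The pattern: 3rd Thursday of the month.
3rd Thursday of July 2004: Jul 15 2004.
August 2004 — 3rd Thursday is Aug 19 2004.
3rd Thursday of September 2004: Sep 16 2004.
October 2004 — 3rd Thursday is Oct 21 2004.
3rd Thursday of November 2004: Nov 18 2004.
December 2004 — 3rd Thursday is Dec 16 2004.
3rd Thursday of January 2005: Jan 20 2005.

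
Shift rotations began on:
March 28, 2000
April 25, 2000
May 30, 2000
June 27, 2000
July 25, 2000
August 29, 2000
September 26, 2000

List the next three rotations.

October 31, 2000; November 28, 2000; December 26, 2000

All Tuesdays; the gaps (28, 35, 28, 28, 35, 28) vary with month length.
This is the last Tuesday of each month.
Last Tuesday of October 2000: October 31, 2000.
Last Tuesday of November 2000: November 28, 2000.
Last Tuesday of December 2000: December 26, 2000.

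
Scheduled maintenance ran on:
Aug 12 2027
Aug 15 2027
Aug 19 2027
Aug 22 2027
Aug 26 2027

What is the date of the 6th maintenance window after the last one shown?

Sep 16 2027

Gaps: 3, 4, 3, 4 days — not constant, but cyclic with period 2.
The events fall on every Thursday and Sunday.
The following Sunday is Aug 29 2027.
Next Thursday: Sep 2 2027.
Next Sunday: Sep 5 2027.
Next Thursday: Sep 9 2027.
Next Sunday: Sep 12 2027.
Next Thursday: Sep 16 2027.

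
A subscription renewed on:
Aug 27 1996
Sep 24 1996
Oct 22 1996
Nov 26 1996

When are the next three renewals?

All dates are Tuesdays, 28, 28, 35 days apart.
Specifically, the 4th Tuesday of each month.
4th Tuesday of December 1996: Dec 24 1996.
January 1997 — 4th Tuesday is Jan 28 1997.
February 1997 — 4th Tuesday is Feb 25 1997.

Dec 24 1996, Jan 28 1997, Feb 25 1997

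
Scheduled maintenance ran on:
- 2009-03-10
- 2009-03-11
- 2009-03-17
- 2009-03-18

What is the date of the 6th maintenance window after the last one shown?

2009-04-08

Every event lands on a Tuesday or Wednesday (gaps cycle 1, 6, 1).
So the schedule is: every Tuesday and Wednesday.
Next Tuesday: 2009-03-24.
The following Wednesday is 2009-03-25.
Next Tuesday: 2009-03-31.
Next Wednesday: 2009-04-01.
Next Tuesday: 2009-04-07.
Next Wednesday: 2009-04-08.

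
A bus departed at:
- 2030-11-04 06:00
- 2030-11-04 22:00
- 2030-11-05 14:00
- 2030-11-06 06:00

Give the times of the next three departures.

2030-11-06 22:00, 2030-11-07 14:00, 2030-11-08 06:00

Gaps: 16, 16, 16 hours — each event is 16 hours after the previous one.
2030-11-06 06:00 + 16 h = 2030-11-06 22:00.
2030-11-06 22:00 + 16 h = 2030-11-07 14:00.
2030-11-07 14:00 + 16 h = 2030-11-08 06:00.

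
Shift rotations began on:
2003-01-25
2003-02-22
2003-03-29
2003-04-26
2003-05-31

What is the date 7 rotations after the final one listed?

2003-12-27

These are Saturdays with 28, 35, 28, 35-day gaps.
Each is the final Saturday of its month — 2003-03-29 is past the 28th, so '4th Saturday' doesn't fit.
June 2003 ends with Saturday 2003-06-28.
Last Saturday of July 2003: 2003-07-26.
Last Saturday of August 2003: 2003-08-30.
Last Saturday of September 2003: 2003-09-27.
October 2003 ends with Saturday 2003-10-25.
Last Saturday of November 2003: 2003-11-29.
December 2003 ends with Saturday 2003-12-27.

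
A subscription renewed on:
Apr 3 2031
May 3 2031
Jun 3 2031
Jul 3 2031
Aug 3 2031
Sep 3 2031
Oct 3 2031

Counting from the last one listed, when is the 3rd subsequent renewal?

Jan 3 2032

The day-of-month is always 3 (30, 31, 30, 31, 31, 30 days between events).
So this recurs on the 3rd of each month.
November 2031: Nov 3 2031.
Next: December 2031 → Dec 3 2031.
Next: January 2032 → Jan 3 2032.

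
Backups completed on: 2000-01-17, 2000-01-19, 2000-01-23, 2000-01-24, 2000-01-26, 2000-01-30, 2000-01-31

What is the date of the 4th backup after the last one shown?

2000-02-09

Gaps: 2, 4, 1, 2, 4, 1 days — not constant, but cyclic with period 3.
The events fall on every Monday, Wednesday and Sunday.
The following Wednesday is 2000-02-02.
Next Sunday: 2000-02-06.
The following Monday is 2000-02-07.
Next Wednesday: 2000-02-09.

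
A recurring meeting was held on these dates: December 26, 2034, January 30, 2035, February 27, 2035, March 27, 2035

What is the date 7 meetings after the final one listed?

Every date is a Tuesday; gaps 35, 28, 28 days.
Each is the last Tuesday of its month (at least one falls on the 29th or later, ruling out '4th Tuesday').
Last Tuesday of April 2035: April 24, 2035.
May 2035 ends with Tuesday May 29, 2035.
June 2035 ends with Tuesday June 26, 2035.
Last Tuesday of July 2035: July 31, 2035.
August 2035 ends with Tuesday August 28, 2035.
Last Tuesday of September 2035: September 25, 2035.
Last Tuesday of October 2035: October 30, 2035.

October 30, 2035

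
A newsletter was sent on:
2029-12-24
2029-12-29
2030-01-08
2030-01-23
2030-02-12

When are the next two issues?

Intervals are 5, 10, 15, 20 days — an arithmetic progression with common difference 5.
Next gap: 25 days. 2030-02-12 + 25 days = 2030-03-09.
Next gap: 30 days. 2030-03-09 + 30 days = 2030-04-08.

2030-03-09, 2030-04-08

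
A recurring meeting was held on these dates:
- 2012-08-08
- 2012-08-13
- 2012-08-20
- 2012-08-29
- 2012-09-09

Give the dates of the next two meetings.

2012-09-22, 2012-10-07

The spacing grows by 2 each time: 5, 7, 9, 11 days.
Next gap: 13 days. 2012-09-09 + 13 days = 2012-09-22.
Next gap: 15 days. 2012-09-22 + 15 days = 2012-10-07.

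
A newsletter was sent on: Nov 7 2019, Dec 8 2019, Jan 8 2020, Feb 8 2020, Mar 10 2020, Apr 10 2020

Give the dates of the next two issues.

May 11 2020, Jun 11 2020

Every event comes 31 days after the last (31, 31, 31, 31, 31).
Apr 10 2020 + 31 days = May 11 2020.
May 11 2020 + 31 days = Jun 11 2020.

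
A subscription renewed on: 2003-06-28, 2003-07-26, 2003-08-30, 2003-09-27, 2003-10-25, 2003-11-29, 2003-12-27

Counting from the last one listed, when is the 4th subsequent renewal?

All Saturdays; the gaps (28, 35, 28, 28, 35, 28) vary with month length.
This is the last Saturday of each month.
January 2004 ends with Saturday 2004-01-31.
February 2004 ends with Saturday 2004-02-28.
March 2004 ends with Saturday 2004-03-27.
April 2004 ends with Saturday 2004-04-24.

2004-04-24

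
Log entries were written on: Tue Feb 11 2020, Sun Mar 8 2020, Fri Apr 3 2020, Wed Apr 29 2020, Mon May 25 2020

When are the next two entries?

Sat Jun 20 2020, Thu Jul 16 2020

The spacing is 26, 26, 26, 26 days — always 26 days.
Mon May 25 2020 + 26 days = Sat Jun 20 2020.
Sat Jun 20 2020 + 26 days = Thu Jul 16 2020.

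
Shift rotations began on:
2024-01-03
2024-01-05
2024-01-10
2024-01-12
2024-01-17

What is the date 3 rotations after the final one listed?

Gaps: 2, 5, 2, 5 days — not constant, but cyclic with period 2.
The events fall on every Wednesday and Friday.
Next Friday: 2024-01-19.
Next Wednesday: 2024-01-24.
Next Friday: 2024-01-26.

2024-01-26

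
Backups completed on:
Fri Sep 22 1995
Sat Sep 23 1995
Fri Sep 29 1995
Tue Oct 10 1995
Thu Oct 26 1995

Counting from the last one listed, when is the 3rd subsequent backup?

Fri Jan 12 1996

Gaps: 1, 6, 11, 16 days — each gap is 5 larger than the previous one.
Next gap: 21 days. Thu Oct 26 1995 + 21 days = Thu Nov 16 1995.
Next gap: 26 days. Thu Nov 16 1995 + 26 days = Tue Dec 12 1995.
Next gap: 31 days. Tue Dec 12 1995 + 31 days = Fri Jan 12 1996.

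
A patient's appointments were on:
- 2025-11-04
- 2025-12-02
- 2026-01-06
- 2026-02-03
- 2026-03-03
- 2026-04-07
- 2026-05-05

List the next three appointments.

2026-06-02, 2026-07-07, 2026-08-04

Gaps: 28, 35, 28, 28, 35, 28 days — a mix of 28 and 35. Every date is a Tuesday.
Each is the 1st Tuesday of its month.
June 2026 — 1st Tuesday is 2026-06-02.
July 2026 — 1st Tuesday is 2026-07-07.
August 2026 — 1st Tuesday is 2026-08-04.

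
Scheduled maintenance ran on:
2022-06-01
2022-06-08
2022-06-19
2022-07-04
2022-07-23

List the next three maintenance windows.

2022-08-15, 2022-09-11, 2022-10-12

Gaps: 7, 11, 15, 19 days — each gap is 4 larger than the previous one.
Next gap: 23 days. 2022-07-23 + 23 days = 2022-08-15.
Next gap: 27 days. 2022-08-15 + 27 days = 2022-09-11.
Next gap: 31 days. 2022-09-11 + 31 days = 2022-10-12.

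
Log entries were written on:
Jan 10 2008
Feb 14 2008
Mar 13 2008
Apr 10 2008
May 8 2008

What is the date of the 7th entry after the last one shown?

Gaps: 35, 28, 28, 28 days — a mix of 28 and 35. Every date is a Thursday.
Each is the 2nd Thursday of its month.
2nd Thursday of June 2008: Jun 12 2008.
2nd Thursday of July 2008: Jul 10 2008.
August 2008 — 2nd Thursday is Aug 14 2008.
September 2008 — 2nd Thursday is Sep 11 2008.
October 2008 — 2nd Thursday is Oct 9 2008.
2nd Thursday of November 2008: Nov 13 2008.
2nd Thursday of December 2008: Dec 11 2008.

Dec 11 2008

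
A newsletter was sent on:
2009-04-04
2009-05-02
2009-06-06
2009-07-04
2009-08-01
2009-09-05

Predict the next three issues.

2009-10-03, 2009-11-07, 2009-12-05

All dates are Saturdays, 28, 35, 28, 28, 35 days apart.
Specifically, the 1st Saturday of each month.
1st Saturday of October 2009: 2009-10-03.
1st Saturday of November 2009: 2009-11-07.
1st Saturday of December 2009: 2009-12-05.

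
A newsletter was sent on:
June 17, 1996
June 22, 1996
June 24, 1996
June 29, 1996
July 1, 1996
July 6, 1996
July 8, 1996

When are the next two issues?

July 13, 1996; July 15, 1996

Gaps: 5, 2, 5, 2, 5, 2 days — not constant, but cyclic with period 2.
The events fall on every Monday and Saturday.
Next Saturday: July 13, 1996.
The following Monday is July 15, 1996.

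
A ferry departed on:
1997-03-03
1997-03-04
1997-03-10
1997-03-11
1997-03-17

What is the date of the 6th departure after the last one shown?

1997-04-07

Gaps: 1, 6, 1, 6 days — not constant, but cyclic with period 2.
The events fall on every Monday and Tuesday.
Next Tuesday: 1997-03-18.
The following Monday is 1997-03-24.
Next Tuesday: 1997-03-25.
The following Monday is 1997-03-31.
Next Tuesday: 1997-04-01.
The following Monday is 1997-04-07.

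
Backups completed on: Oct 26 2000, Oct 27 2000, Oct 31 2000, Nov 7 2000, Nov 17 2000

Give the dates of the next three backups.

Nov 30 2000, Dec 16 2000, Jan 4 2001

The spacing grows by 3 each time: 1, 4, 7, 10 days.
Next gap: 13 days. Nov 17 2000 + 13 days = Nov 30 2000.
Next gap: 16 days. Nov 30 2000 + 16 days = Dec 16 2000.
Next gap: 19 days. Dec 16 2000 + 19 days = Jan 4 2001.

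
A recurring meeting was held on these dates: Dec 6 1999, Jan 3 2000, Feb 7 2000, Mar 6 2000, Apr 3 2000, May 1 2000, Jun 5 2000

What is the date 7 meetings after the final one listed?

Jan 1 2001

These are Mondays at 28- or 35-day spacing (28, 35, 28, 28, 28, 35).
The pattern: 1st Monday of the month.
1st Monday of July 2000: Jul 3 2000.
1st Monday of August 2000: Aug 7 2000.
September 2000 — 1st Monday is Sep 4 2000.
1st Monday of October 2000: Oct 2 2000.
November 2000 — 1st Monday is Nov 6 2000.
December 2000 — 1st Monday is Dec 4 2000.
1st Monday of January 2001: Jan 1 2001.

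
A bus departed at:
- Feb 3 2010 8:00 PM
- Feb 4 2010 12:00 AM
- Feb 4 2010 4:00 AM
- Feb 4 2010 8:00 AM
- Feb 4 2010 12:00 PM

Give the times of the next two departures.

Gaps: 4, 4, 4, 4 hours — each event is 4 hours after the previous one.
Feb 4 2010 12:00 PM + 4 h = Feb 4 2010 4:00 PM.
Feb 4 2010 4:00 PM + 4 h = Feb 4 2010 8:00 PM.

Feb 4 2010 4:00 PM, Feb 4 2010 8:00 PM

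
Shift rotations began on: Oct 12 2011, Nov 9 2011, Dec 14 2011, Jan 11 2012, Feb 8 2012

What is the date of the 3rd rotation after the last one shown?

May 9 2012

Gaps: 28, 35, 28, 28 days — a mix of 28 and 35. Every date is a Wednesday.
Each is the 2nd Wednesday of its month.
March 2012 — 2nd Wednesday is Mar 14 2012.
April 2012 — 2nd Wednesday is Apr 11 2012.
May 2012 — 2nd Wednesday is May 9 2012.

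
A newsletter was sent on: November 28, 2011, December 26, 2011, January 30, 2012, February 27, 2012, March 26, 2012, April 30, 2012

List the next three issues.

May 28, 2012; June 25, 2012; July 30, 2012

Every date is a Monday; gaps 28, 35, 28, 28, 35 days.
Each is the last Monday of its month (at least one falls on the 29th or later, ruling out '4th Monday').
May 2012 ends with Monday May 28, 2012.
June 2012 ends with Monday June 25, 2012.
July 2012 ends with Monday July 30, 2012.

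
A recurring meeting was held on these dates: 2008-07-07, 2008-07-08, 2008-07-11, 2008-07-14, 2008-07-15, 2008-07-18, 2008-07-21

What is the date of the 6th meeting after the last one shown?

2008-08-04

Every event lands on a Monday or Tuesday or Friday (gaps cycle 1, 3, 3, 1, 3, 3).
So the schedule is: every Monday, Tuesday and Friday.
The following Tuesday is 2008-07-22.
The following Friday is 2008-07-25.
Next Monday: 2008-07-28.
The following Tuesday is 2008-07-29.
Next Friday: 2008-08-01.
The following Monday is 2008-08-04.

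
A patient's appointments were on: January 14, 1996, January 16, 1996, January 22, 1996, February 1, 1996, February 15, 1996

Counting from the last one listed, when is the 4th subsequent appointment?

May 21, 1996

Gaps: 2, 6, 10, 14 days — each gap is 4 larger than the previous one.
Next gap: 18 days. February 15, 1996 + 18 days = March 4, 1996.
Next gap: 22 days. March 4, 1996 + 22 days = March 26, 1996.
Next gap: 26 days. March 26, 1996 + 26 days = April 21, 1996.
Next gap: 30 days. April 21, 1996 + 30 days = May 21, 1996.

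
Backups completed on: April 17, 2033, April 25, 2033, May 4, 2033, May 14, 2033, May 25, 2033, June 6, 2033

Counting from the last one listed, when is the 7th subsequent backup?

September 26, 2033

The spacing grows by 1 each time: 8, 9, 10, 11, 12 days.
Next gap: 13 days. June 6, 2033 + 13 days = June 19, 2033.
Next gap: 14 days. June 19, 2033 + 14 days = July 3, 2033.
Next gap: 15 days. July 3, 2033 + 15 days = July 18, 2033.
Next gap: 16 days. July 18, 2033 + 16 days = August 3, 2033.
Next gap: 17 days. August 3, 2033 + 17 days = August 20, 2033.
Next gap: 18 days. August 20, 2033 + 18 days = September 7, 2033.
Next gap: 19 days. September 7, 2033 + 19 days = September 26, 2033.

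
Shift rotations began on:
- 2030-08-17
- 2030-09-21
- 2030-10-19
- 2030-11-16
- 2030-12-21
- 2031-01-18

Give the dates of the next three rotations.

2031-02-15, 2031-03-15, 2031-04-19

All dates are Saturdays, 35, 28, 28, 35, 28 days apart.
Specifically, the 3rd Saturday of each month.
3rd Saturday of February 2031: 2031-02-15.
3rd Saturday of March 2031: 2031-03-15.
April 2031 — 3rd Saturday is 2031-04-19.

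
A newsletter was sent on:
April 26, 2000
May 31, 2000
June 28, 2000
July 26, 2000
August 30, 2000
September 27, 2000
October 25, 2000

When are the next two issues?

November 29, 2000; December 27, 2000

Every date is a Wednesday; gaps 35, 28, 28, 35, 28, 28 days.
Each is the last Wednesday of its month (at least one falls on the 29th or later, ruling out '4th Wednesday').
Last Wednesday of November 2000: November 29, 2000.
December 2000 ends with Wednesday December 27, 2000.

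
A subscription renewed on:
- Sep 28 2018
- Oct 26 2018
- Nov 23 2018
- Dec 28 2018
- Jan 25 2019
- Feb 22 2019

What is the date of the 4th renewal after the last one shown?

Jun 28 2019

These are Fridays at 28- or 35-day spacing (28, 28, 35, 28, 28).
The pattern: 4th Friday of the month.
4th Friday of March 2019: Mar 22 2019.
4th Friday of April 2019: Apr 26 2019.
May 2019 — 4th Friday is May 24 2019.
June 2019 — 4th Friday is Jun 28 2019.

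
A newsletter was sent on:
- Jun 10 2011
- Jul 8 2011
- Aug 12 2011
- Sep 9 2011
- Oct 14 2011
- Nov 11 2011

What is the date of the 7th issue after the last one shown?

Jun 8 2012

All dates are Fridays, 28, 35, 28, 35, 28 days apart.
Specifically, the 2nd Friday of each month.
December 2011 — 2nd Friday is Dec 9 2011.
January 2012 — 2nd Friday is Jan 13 2012.
2nd Friday of February 2012: Feb 10 2012.
2nd Friday of March 2012: Mar 9 2012.
2nd Friday of April 2012: Apr 13 2012.
2nd Friday of May 2012: May 11 2012.
June 2012 — 2nd Friday is Jun 8 2012.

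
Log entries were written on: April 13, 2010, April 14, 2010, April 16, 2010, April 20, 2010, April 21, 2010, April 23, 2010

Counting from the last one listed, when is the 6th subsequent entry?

May 7, 2010

The gap pattern 1, 2, 4, 1, 2 repeats every 3 events.
These are the Tuesdays, Wednesdays and Fridays of each week.
Next Tuesday: April 27, 2010.
Next Wednesday: April 28, 2010.
Next Friday: April 30, 2010.
Next Tuesday: May 4, 2010.
The following Wednesday is May 5, 2010.
Next Friday: May 7, 2010.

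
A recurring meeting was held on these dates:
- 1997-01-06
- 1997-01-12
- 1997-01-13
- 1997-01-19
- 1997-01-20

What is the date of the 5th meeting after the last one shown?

Every event lands on a Monday or Sunday (gaps cycle 6, 1, 6, 1).
So the schedule is: every Monday and Sunday.
Next Sunday: 1997-01-26.
Next Monday: 1997-01-27.
Next Sunday: 1997-02-02.
Next Monday: 1997-02-03.
Next Sunday: 1997-02-09.

1997-02-09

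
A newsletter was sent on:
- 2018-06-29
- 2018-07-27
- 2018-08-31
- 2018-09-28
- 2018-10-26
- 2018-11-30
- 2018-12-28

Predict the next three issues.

2019-01-25, 2019-02-22, 2019-03-29

All Fridays; the gaps (28, 35, 28, 28, 35, 28) vary with month length.
This is the last Friday of each month.
Last Friday of January 2019: 2019-01-25.
Last Friday of February 2019: 2019-02-22.
Last Friday of March 2019: 2019-03-29.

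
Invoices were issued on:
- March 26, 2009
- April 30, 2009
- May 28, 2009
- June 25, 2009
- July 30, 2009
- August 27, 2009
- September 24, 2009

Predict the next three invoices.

October 29, 2009; November 26, 2009; December 31, 2009

These are Thursdays with 35, 28, 28, 35, 28, 28-day gaps.
Each is the final Thursday of its month — April 30, 2009 is past the 28th, so '4th Thursday' doesn't fit.
October 2009 ends with Thursday October 29, 2009.
November 2009 ends with Thursday November 26, 2009.
Last Thursday of December 2009: December 31, 2009.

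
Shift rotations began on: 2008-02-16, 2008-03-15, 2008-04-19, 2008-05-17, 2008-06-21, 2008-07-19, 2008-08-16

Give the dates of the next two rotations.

All dates are Saturdays, 28, 35, 28, 35, 28, 28 days apart.
Specifically, the 3rd Saturday of each month.
September 2008 — 3rd Saturday is 2008-09-20.
October 2008 — 3rd Saturday is 2008-10-18.

2008-09-20, 2008-10-18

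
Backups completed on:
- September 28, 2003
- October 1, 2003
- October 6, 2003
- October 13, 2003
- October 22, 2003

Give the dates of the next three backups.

November 2, 2003; November 15, 2003; November 30, 2003

Gaps: 3, 5, 7, 9 days — each gap is 2 larger than the previous one.
Next gap: 11 days. October 22, 2003 + 11 days = November 2, 2003.
Next gap: 13 days. November 2, 2003 + 13 days = November 15, 2003.
Next gap: 15 days. November 15, 2003 + 15 days = November 30, 2003.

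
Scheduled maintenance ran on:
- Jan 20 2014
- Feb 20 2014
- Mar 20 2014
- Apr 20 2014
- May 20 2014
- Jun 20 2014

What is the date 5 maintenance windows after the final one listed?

Gaps: 31, 28, 31, 30, 31 days — not constant. Every event is on the 20th of the month.
Pattern: the 20th of each month.
July 2014: Jul 20 2014.
August 2014: Aug 20 2014.
Next: September 2014 → Sep 20 2014.
Next: October 2014 → Oct 20 2014.
November 2014: Nov 20 2014.

Nov 20 2014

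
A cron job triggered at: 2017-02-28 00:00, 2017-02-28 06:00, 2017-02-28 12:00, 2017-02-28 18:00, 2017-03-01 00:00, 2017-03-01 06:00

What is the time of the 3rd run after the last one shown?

The interval is a steady 6 hours (6, 6, 6, 6, 6).
2017-03-01 06:00 + 6 h = 2017-03-01 12:00.
2017-03-01 12:00 + 6 h = 2017-03-01 18:00.
2017-03-01 18:00 + 6 h = 2017-03-02 00:00.

2017-03-02 00:00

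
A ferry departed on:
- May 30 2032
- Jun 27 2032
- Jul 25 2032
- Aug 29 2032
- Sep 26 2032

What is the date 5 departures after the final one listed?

These are Sundays with 28, 28, 35, 28-day gaps.
Each is the final Sunday of its month — May 30 2032 is past the 28th, so '4th Sunday' doesn't fit.
Last Sunday of October 2032: Oct 31 2032.
Last Sunday of November 2032: Nov 28 2032.
Last Sunday of December 2032: Dec 26 2032.
January 2033 ends with Sunday Jan 30 2033.
Last Sunday of February 2033: Feb 27 2033.

Feb 27 2033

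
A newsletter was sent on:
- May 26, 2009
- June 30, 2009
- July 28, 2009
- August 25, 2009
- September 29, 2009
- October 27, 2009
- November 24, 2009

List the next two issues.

These are Tuesdays with 35, 28, 28, 35, 28, 28-day gaps.
Each is the final Tuesday of its month — June 30, 2009 is past the 28th, so '4th Tuesday' doesn't fit.
Last Tuesday of December 2009: December 29, 2009.
January 2010 ends with Tuesday January 26, 2010.

December 29, 2009; January 26, 2010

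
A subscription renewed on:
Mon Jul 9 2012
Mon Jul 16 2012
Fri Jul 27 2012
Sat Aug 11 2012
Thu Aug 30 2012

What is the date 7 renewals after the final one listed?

The spacing grows by 4 each time: 7, 11, 15, 19 days.
Next gap: 23 days. Thu Aug 30 2012 + 23 days = Sat Sep 22 2012.
Next gap: 27 days. Sat Sep 22 2012 + 27 days = Fri Oct 19 2012.
Next gap: 31 days. Fri Oct 19 2012 + 31 days = Mon Nov 19 2012.
Next gap: 35 days. Mon Nov 19 2012 + 35 days = Mon Dec 24 2012.
Next gap: 39 days. Mon Dec 24 2012 + 39 days = Fri Feb 1 2013.
Next gap: 43 days. Fri Feb 1 2013 + 43 days = Sat Mar 16 2013.
Next gap: 47 days. Sat Mar 16 2013 + 47 days = Thu May 2 2013.

Thu May 2 2013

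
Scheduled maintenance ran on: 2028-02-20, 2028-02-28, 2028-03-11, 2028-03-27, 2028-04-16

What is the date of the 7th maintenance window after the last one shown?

2028-12-24

The spacing grows by 4 each time: 8, 12, 16, 20 days.
Next gap: 24 days. 2028-04-16 + 24 days = 2028-05-10.
Next gap: 28 days. 2028-05-10 + 28 days = 2028-06-07.
Next gap: 32 days. 2028-06-07 + 32 days = 2028-07-09.
Next gap: 36 days. 2028-07-09 + 36 days = 2028-08-14.
Next gap: 40 days. 2028-08-14 + 40 days = 2028-09-23.
Next gap: 44 days. 2028-09-23 + 44 days = 2028-11-06.
Next gap: 48 days. 2028-11-06 + 48 days = 2028-12-24.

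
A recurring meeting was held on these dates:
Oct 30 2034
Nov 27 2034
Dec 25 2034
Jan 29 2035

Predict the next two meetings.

Every date is a Monday; gaps 28, 28, 35 days.
Each is the last Monday of its month (at least one falls on the 29th or later, ruling out '4th Monday').
February 2035 ends with Monday Feb 26 2035.
March 2035 ends with Monday Mar 26 2035.

Feb 26 2035, Mar 26 2035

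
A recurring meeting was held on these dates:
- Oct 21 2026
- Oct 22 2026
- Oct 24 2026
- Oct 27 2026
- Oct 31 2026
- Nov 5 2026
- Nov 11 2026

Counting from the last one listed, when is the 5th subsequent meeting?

Dec 26 2026

Gaps: 1, 2, 3, 4, 5, 6 days — each gap is 1 larger than the previous one.
Next gap: 7 days. Nov 11 2026 + 7 days = Nov 18 2026.
Next gap: 8 days. Nov 18 2026 + 8 days = Nov 26 2026.
Next gap: 9 days. Nov 26 2026 + 9 days = Dec 5 2026.
Next gap: 10 days. Dec 5 2026 + 10 days = Dec 15 2026.
Next gap: 11 days. Dec 15 2026 + 11 days = Dec 26 2026.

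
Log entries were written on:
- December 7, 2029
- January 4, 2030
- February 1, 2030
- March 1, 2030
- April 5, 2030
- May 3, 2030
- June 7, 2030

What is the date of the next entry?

July 5, 2030

All dates are Fridays, 28, 28, 28, 35, 28, 35 days apart.
Specifically, the 1st Friday of each month.
July 2030 — 1st Friday is July 5, 2030.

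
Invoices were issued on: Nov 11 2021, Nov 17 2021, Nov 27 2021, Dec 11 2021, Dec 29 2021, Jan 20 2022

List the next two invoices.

Feb 15 2022, Mar 17 2022

The spacing grows by 4 each time: 6, 10, 14, 18, 22 days.
Next gap: 26 days. Jan 20 2022 + 26 days = Feb 15 2022.
Next gap: 30 days. Feb 15 2022 + 30 days = Mar 17 2022.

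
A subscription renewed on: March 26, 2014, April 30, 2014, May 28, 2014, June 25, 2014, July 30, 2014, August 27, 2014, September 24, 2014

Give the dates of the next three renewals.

October 29, 2014; November 26, 2014; December 31, 2014

These are Wednesdays with 35, 28, 28, 35, 28, 28-day gaps.
Each is the final Wednesday of its month — April 30, 2014 is past the 28th, so '4th Wednesday' doesn't fit.
Last Wednesday of October 2014: October 29, 2014.
Last Wednesday of November 2014: November 26, 2014.
Last Wednesday of December 2014: December 31, 2014.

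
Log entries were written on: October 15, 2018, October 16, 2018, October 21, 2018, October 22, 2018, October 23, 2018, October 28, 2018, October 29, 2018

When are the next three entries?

October 30, 2018; November 4, 2018; November 5, 2018

Gaps: 1, 5, 1, 1, 5, 1 days — not constant, but cyclic with period 3.
The events fall on every Monday, Tuesday and Sunday.
The following Tuesday is October 30, 2018.
Next Sunday: November 4, 2018.
Next Monday: November 5, 2018.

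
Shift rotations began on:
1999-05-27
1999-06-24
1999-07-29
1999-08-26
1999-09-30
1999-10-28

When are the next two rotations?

1999-11-25, 1999-12-30

These are Thursdays with 28, 35, 28, 35, 28-day gaps.
Each is the final Thursday of its month — 1999-07-29 is past the 28th, so '4th Thursday' doesn't fit.
Last Thursday of November 1999: 1999-11-25.
December 1999 ends with Thursday 1999-12-30.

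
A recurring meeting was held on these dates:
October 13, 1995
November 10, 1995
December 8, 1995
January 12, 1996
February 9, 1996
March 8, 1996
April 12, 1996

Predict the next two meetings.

These are Fridays at 28- or 35-day spacing (28, 28, 35, 28, 28, 35).
The pattern: 2nd Friday of the month.
2nd Friday of May 1996: May 10, 1996.
June 1996 — 2nd Friday is June 14, 1996.

May 10, 1996; June 14, 1996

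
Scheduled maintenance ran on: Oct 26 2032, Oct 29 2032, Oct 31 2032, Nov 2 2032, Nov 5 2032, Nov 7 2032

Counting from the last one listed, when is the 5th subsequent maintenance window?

Nov 19 2032

Gaps: 3, 2, 2, 3, 2 days — not constant, but cyclic with period 3.
The events fall on every Tuesday, Friday and Sunday.
Next Tuesday: Nov 9 2032.
Next Friday: Nov 12 2032.
The following Sunday is Nov 14 2032.
The following Tuesday is Nov 16 2032.
Next Friday: Nov 19 2032.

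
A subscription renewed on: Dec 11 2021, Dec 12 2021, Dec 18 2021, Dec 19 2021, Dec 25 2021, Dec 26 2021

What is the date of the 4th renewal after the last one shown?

Jan 9 2022

The gap pattern 1, 6, 1, 6, 1 repeats every 2 events.
These are the Saturdays and Sundays of each week.
The following Saturday is Jan 1 2022.
Next Sunday: Jan 2 2022.
Next Saturday: Jan 8 2022.
The following Sunday is Jan 9 2022.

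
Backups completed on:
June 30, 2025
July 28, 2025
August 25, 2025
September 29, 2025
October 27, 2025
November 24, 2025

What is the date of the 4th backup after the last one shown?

These are Mondays with 28, 28, 35, 28, 28-day gaps.
Each is the final Monday of its month — June 30, 2025 is past the 28th, so '4th Monday' doesn't fit.
Last Monday of December 2025: December 29, 2025.
Last Monday of January 2026: January 26, 2026.
February 2026 ends with Monday February 23, 2026.
Last Monday of March 2026: March 30, 2026.

March 30, 2026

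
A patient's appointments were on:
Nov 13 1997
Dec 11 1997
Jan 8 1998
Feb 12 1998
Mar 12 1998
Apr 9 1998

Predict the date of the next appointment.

May 14 1998

These are Thursdays at 28- or 35-day spacing (28, 28, 35, 28, 28).
The pattern: 2nd Thursday of the month.
2nd Thursday of May 1998: May 14 1998.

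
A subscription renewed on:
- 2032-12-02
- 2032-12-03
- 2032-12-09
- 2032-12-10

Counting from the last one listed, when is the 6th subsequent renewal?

The gap pattern 1, 6, 1 repeats every 2 events.
These are the Thursdays and Fridays of each week.
The following Thursday is 2032-12-16.
The following Friday is 2032-12-17.
The following Thursday is 2032-12-23.
The following Friday is 2032-12-24.
The following Thursday is 2032-12-30.
Next Friday: 2032-12-31.

2032-12-31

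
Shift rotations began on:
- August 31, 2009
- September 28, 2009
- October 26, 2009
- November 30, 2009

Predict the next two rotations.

December 28, 2009; January 25, 2010

These are Mondays with 28, 28, 35-day gaps.
Each is the final Monday of its month — August 31, 2009 is past the 28th, so '4th Monday' doesn't fit.
December 2009 ends with Monday December 28, 2009.
January 2010 ends with Monday January 25, 2010.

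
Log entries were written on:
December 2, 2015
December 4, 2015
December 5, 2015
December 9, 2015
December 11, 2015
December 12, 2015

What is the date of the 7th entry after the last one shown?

December 30, 2015

Gaps: 2, 1, 4, 2, 1 days — not constant, but cyclic with period 3.
The events fall on every Wednesday, Friday and Saturday.
Next Wednesday: December 16, 2015.
Next Friday: December 18, 2015.
The following Saturday is December 19, 2015.
The following Wednesday is December 23, 2015.
Next Friday: December 25, 2015.
Next Saturday: December 26, 2015.
Next Wednesday: December 30, 2015.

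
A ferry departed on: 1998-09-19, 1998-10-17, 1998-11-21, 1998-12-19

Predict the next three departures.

All dates are Saturdays, 28, 35, 28 days apart.
Specifically, the 3rd Saturday of each month.
January 1999 — 3rd Saturday is 1999-01-16.
3rd Saturday of February 1999: 1999-02-20.
March 1999 — 3rd Saturday is 1999-03-20.

1999-01-16, 1999-02-20, 1999-03-20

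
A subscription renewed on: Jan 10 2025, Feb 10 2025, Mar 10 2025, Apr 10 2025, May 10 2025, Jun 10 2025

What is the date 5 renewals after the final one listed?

Gaps: 31, 28, 31, 30, 31 days — not constant. Every event is on the 10th of the month.
Pattern: the 10th of each month.
Next: July 2025 → Jul 10 2025.
August 2025: Aug 10 2025.
Next: September 2025 → Sep 10 2025.
Next: October 2025 → Oct 10 2025.
Next: November 2025 → Nov 10 2025.

Nov 10 2025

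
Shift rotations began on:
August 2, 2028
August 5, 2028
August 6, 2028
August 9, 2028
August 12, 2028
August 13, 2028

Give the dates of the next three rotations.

August 16, 2028; August 19, 2028; August 20, 2028

Gaps: 3, 1, 3, 3, 1 days — not constant, but cyclic with period 3.
The events fall on every Wednesday, Saturday and Sunday.
The following Wednesday is August 16, 2028.
The following Saturday is August 19, 2028.
Next Sunday: August 20, 2028.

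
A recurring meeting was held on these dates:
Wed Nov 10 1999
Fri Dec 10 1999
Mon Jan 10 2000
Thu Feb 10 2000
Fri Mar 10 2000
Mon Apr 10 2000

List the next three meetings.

Wed May 10 2000, Sat Jun 10 2000, Mon Jul 10 2000

The day-of-month is always 10 (30, 31, 31, 29, 31 days between events).
So this recurs on the 10th of each month.
May 2000: Wed May 10 2000.
Next: June 2000 → Sat Jun 10 2000.
July 2000: Mon Jul 10 2000.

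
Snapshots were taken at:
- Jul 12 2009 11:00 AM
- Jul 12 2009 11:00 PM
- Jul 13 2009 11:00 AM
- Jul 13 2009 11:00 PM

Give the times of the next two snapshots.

The interval is a steady 12 hours (12, 12, 12).
Jul 13 2009 11:00 PM + 12 h = Jul 14 2009 11:00 AM.
Jul 14 2009 11:00 AM + 12 h = Jul 14 2009 11:00 PM.

Jul 14 2009 11:00 AM, Jul 14 2009 11:00 PM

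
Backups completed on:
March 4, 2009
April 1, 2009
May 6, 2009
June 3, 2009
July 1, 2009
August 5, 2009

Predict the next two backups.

September 2, 2009; October 7, 2009

All dates are Wednesdays, 28, 35, 28, 28, 35 days apart.
Specifically, the 1st Wednesday of each month.
1st Wednesday of September 2009: September 2, 2009.
October 2009 — 1st Wednesday is October 7, 2009.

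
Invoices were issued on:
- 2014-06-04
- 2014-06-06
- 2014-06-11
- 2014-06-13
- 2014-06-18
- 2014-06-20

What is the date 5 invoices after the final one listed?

2014-07-09

The gap pattern 2, 5, 2, 5, 2 repeats every 2 events.
These are the Wednesdays and Fridays of each week.
The following Wednesday is 2014-06-25.
Next Friday: 2014-06-27.
Next Wednesday: 2014-07-02.
The following Friday is 2014-07-04.
The following Wednesday is 2014-07-09.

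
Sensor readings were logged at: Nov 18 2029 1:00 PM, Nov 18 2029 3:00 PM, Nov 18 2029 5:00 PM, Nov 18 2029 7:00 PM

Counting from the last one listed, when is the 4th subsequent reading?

Gaps: 2, 2, 2 hours — each event is 2 hours after the previous one.
Nov 18 2029 7:00 PM + 2 h = Nov 18 2029 9:00 PM.
Nov 18 2029 9:00 PM + 2 h = Nov 18 2029 11:00 PM.
Nov 18 2029 11:00 PM + 2 h = Nov 19 2029 1:00 AM.
Nov 19 2029 1:00 AM + 2 h = Nov 19 2029 3:00 AM.

Nov 19 2029 3:00 AM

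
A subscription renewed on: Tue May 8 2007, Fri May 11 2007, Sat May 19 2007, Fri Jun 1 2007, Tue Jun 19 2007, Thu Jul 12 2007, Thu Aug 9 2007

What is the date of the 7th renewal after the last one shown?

The spacing grows by 5 each time: 3, 8, 13, 18, 23, 28 days.
Next gap: 33 days. Thu Aug 9 2007 + 33 days = Tue Sep 11 2007.
Next gap: 38 days. Tue Sep 11 2007 + 38 days = Fri Oct 19 2007.
Next gap: 43 days. Fri Oct 19 2007 + 43 days = Sat Dec 1 2007.
Next gap: 48 days. Sat Dec 1 2007 + 48 days = Fri Jan 18 2008.
Next gap: 53 days. Fri Jan 18 2008 + 53 days = Tue Mar 11 2008.
Next gap: 58 days. Tue Mar 11 2008 + 58 days = Thu May 8 2008.
Next gap: 63 days. Thu May 8 2008 + 63 days = Thu Jul 10 2008.

Thu Jul 10 2008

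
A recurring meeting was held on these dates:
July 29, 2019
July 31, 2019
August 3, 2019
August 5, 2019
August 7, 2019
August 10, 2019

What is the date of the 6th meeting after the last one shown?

August 24, 2019

Every event lands on a Monday or Wednesday or Saturday (gaps cycle 2, 3, 2, 2, 3).
So the schedule is: every Monday, Wednesday and Saturday.
Next Monday: August 12, 2019.
The following Wednesday is August 14, 2019.
The following Saturday is August 17, 2019.
Next Monday: August 19, 2019.
The following Wednesday is August 21, 2019.
Next Saturday: August 24, 2019.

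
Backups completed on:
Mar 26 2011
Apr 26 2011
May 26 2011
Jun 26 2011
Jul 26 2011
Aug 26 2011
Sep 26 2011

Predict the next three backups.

Oct 26 2011, Nov 26 2011, Dec 26 2011

Gaps: 31, 30, 31, 30, 31, 31 days — not constant. Every event is on the 26th of the month.
Pattern: the 26th of each month.
Next: October 2011 → Oct 26 2011.
November 2011: Nov 26 2011.
December 2011: Dec 26 2011.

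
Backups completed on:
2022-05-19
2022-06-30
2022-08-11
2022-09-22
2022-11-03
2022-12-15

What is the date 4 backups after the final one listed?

2023-06-01

Every event comes 42 days after the last (42, 42, 42, 42, 42).
2022-12-15 + 42 days = 2023-01-26.
2023-01-26 + 42 days = 2023-03-09.
2023-03-09 + 42 days = 2023-04-20.
2023-04-20 + 42 days = 2023-06-01.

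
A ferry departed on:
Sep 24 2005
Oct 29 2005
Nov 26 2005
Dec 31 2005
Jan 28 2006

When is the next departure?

Feb 25 2006

These are Saturdays with 35, 28, 35, 28-day gaps.
Each is the final Saturday of its month — Oct 29 2005 is past the 28th, so '4th Saturday' doesn't fit.
February 2006 ends with Saturday Feb 25 2006.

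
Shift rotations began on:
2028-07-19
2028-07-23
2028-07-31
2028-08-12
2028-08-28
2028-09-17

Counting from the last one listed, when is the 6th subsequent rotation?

2029-04-09

The spacing grows by 4 each time: 4, 8, 12, 16, 20 days.
Next gap: 24 days. 2028-09-17 + 24 days = 2028-10-11.
Next gap: 28 days. 2028-10-11 + 28 days = 2028-11-08.
Next gap: 32 days. 2028-11-08 + 32 days = 2028-12-10.
Next gap: 36 days. 2028-12-10 + 36 days = 2029-01-15.
Next gap: 40 days. 2029-01-15 + 40 days = 2029-02-24.
Next gap: 44 days. 2029-02-24 + 44 days = 2029-04-09.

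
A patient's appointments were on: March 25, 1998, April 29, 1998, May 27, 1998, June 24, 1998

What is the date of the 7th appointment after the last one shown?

All Wednesdays; the gaps (35, 28, 28) vary with month length.
This is the last Wednesday of each month.
Last Wednesday of July 1998: July 29, 1998.
August 1998 ends with Wednesday August 26, 1998.
September 1998 ends with Wednesday September 30, 1998.
Last Wednesday of October 1998: October 28, 1998.
November 1998 ends with Wednesday November 25, 1998.
December 1998 ends with Wednesday December 30, 1998.
January 1999 ends with Wednesday January 27, 1999.

January 27, 1999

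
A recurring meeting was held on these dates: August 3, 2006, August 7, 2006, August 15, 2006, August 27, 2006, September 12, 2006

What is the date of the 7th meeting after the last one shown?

April 24, 2007

Gaps: 4, 8, 12, 16 days — each gap is 4 larger than the previous one.
Next gap: 20 days. September 12, 2006 + 20 days = October 2, 2006.
Next gap: 24 days. October 2, 2006 + 24 days = October 26, 2006.
Next gap: 28 days. October 26, 2006 + 28 days = November 23, 2006.
Next gap: 32 days. November 23, 2006 + 32 days = December 25, 2006.
Next gap: 36 days. December 25, 2006 + 36 days = January 30, 2007.
Next gap: 40 days. January 30, 2007 + 40 days = March 11, 2007.
Next gap: 44 days. March 11, 2007 + 44 days = April 24, 2007.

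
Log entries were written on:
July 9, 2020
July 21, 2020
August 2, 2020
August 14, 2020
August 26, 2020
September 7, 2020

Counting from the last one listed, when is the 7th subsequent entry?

Gaps between consecutive events: 12, 12, 12, 12, 12 days — a constant 12-day interval.
September 7, 2020 + 12 days = September 19, 2020.
September 19, 2020 + 12 days = October 1, 2020.
October 1, 2020 + 12 days = October 13, 2020.
October 13, 2020 + 12 days = October 25, 2020.
October 25, 2020 + 12 days = November 6, 2020.
November 6, 2020 + 12 days = November 18, 2020.
November 18, 2020 + 12 days = November 30, 2020.

November 30, 2020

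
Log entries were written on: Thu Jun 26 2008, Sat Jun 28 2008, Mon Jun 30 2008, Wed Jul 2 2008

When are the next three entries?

Fri Jul 4 2008, Sun Jul 6 2008, Tue Jul 8 2008

The spacing is 2, 2, 2 days — always 2 days.
Wed Jul 2 2008 + 2 days = Fri Jul 4 2008.
Fri Jul 4 2008 + 2 days = Sun Jul 6 2008.
Sun Jul 6 2008 + 2 days = Tue Jul 8 2008.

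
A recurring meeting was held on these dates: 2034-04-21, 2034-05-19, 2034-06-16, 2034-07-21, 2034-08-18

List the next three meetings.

These are Fridays at 28- or 35-day spacing (28, 28, 35, 28).
The pattern: 3rd Friday of the month.
3rd Friday of September 2034: 2034-09-15.
October 2034 — 3rd Friday is 2034-10-20.
3rd Friday of November 2034: 2034-11-17.

2034-09-15, 2034-10-20, 2034-11-17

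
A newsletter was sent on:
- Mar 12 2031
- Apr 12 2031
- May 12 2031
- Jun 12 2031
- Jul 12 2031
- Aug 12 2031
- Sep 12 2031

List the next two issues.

Oct 12 2031, Nov 12 2031

Each date is the 12th; the gaps (31, 30, 31, 30, 31, 31) track the month lengths.
The rule is the 12th of each month.
October 2031: Oct 12 2031.
November 2031: Nov 12 2031.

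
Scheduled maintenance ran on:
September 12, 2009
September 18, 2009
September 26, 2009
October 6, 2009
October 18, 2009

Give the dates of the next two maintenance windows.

The spacing grows by 2 each time: 6, 8, 10, 12 days.
Next gap: 14 days. October 18, 2009 + 14 days = November 1, 2009.
Next gap: 16 days. November 1, 2009 + 16 days = November 17, 2009.

November 1, 2009; November 17, 2009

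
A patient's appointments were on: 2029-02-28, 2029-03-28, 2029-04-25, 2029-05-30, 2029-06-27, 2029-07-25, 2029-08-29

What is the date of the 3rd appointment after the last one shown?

These are Wednesdays with 28, 28, 35, 28, 28, 35-day gaps.
Each is the final Wednesday of its month — 2029-05-30 is past the 28th, so '4th Wednesday' doesn't fit.
Last Wednesday of September 2029: 2029-09-26.
Last Wednesday of October 2029: 2029-10-31.
November 2029 ends with Wednesday 2029-11-28.

2029-11-28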